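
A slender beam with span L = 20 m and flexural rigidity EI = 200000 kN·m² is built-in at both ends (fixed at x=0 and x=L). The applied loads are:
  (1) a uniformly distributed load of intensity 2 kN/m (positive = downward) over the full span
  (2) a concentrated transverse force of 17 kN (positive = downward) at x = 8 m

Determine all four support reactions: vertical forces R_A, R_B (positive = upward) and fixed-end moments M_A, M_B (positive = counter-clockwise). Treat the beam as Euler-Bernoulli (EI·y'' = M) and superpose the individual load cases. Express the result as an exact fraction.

R_A = 3877/125 kN, M_A = 8672/75 kN·m, R_B = 3248/125 kN, M_B = -7448/75 kN·m

Load 1 — uniform load w=2 kN/m over full span:
  R_A = wL/2 = 2·20/2 = 20 kN
  M_A = wL²/12 = 2·20²/12 = 200/3 kN·m
  R_B = wL/2 = 2·20/2 = 20 kN
  M_B = -wL²/12 = -2·20²/12 = -200/3 kN·m
Load 2 — point force P=17 kN at a=8 m (b=L-a=12):
  R_A = Pb²(3a+b)/L³ = 17·12²·(3·8+12)/20³ = 1377/125 kN
  M_A = Pab²/L² = 17·8·12²/20² = 1224/25 kN·m
  R_B = Pa²(a+3b)/L³ = 17·8²·(8+3·12)/20³ = 748/125 kN
  M_B = -Pa²b/L² = -17·8²·12/20² = -816/25 kN·m
Superposition: R_A = 3877/125 kN, M_A = 8672/75 kN·m, R_B = 3248/125 kN, M_B = -7448/75 kN·m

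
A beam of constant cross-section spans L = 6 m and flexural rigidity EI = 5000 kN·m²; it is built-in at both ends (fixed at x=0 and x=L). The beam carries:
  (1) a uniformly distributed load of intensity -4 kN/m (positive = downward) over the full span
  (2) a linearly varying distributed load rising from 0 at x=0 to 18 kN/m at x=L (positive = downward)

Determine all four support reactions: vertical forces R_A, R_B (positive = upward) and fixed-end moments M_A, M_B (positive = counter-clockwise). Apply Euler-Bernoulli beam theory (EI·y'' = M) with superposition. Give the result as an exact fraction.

Load 1 — uniform load w=-4 kN/m over full span:
  R_A = wL/2 = (-4)·6/2 = -12 kN
  M_A = wL²/12 = (-4)·6²/12 = -12 kN·m
  R_B = wL/2 = (-4)·6/2 = -12 kN
  M_B = -wL²/12 = -(-4)·6²/12 = 12 kN·m
Load 2 — triangular load w₀=18 kN/m (0→w₀ over full span):
  R_A = 3w₀L/20 = 3·18·6/20 = 81/5 kN
  M_A = w₀L²/30 = 18·6²/30 = 108/5 kN·m
  R_B = 7w₀L/20 = 7·18·6/20 = 189/5 kN
  M_B = -w₀L²/20 = -18·6²/20 = -162/5 kN·m
Superposition: R_A = 21/5 kN, M_A = 48/5 kN·m, R_B = 129/5 kN, M_B = -102/5 kN·m

R_A = 21/5 kN, M_A = 48/5 kN·m, R_B = 129/5 kN, M_B = -102/5 kN·m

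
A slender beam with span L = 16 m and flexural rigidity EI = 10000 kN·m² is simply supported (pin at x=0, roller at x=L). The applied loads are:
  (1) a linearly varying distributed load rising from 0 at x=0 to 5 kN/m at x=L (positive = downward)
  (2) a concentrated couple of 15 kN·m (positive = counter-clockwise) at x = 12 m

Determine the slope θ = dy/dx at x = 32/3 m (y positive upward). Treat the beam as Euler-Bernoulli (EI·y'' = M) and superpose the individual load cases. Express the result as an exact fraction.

Load 1 — triangular load w₀=5 kN/m (0→w₀ over full span):
  θ_1 = -w₀(7L⁴-30L²x²+15x⁴)/(360LEI) = -5·(7·16⁴-30·16²·(32/3)²+15·(32/3)⁴)/(360·16·10000) = 2912/151875 rad
Load 2 — applied couple M₀=15 kN·m at a=12 m (b=L-a=4):
  θ_2 = (M₀x²/(2L)+C₁)/EI  [x≤a] with C₁=M₀(3b²-L²)/(6L)=-65/2 = (15·(32/3)²/(2·16)+(-65/2))/10000 = 1/480 rad
Superposition: θ = Σ θ_i = 103309/4860000 rad ≈ 0.021257 rad

θ(32/3) = 103309/4860000 rad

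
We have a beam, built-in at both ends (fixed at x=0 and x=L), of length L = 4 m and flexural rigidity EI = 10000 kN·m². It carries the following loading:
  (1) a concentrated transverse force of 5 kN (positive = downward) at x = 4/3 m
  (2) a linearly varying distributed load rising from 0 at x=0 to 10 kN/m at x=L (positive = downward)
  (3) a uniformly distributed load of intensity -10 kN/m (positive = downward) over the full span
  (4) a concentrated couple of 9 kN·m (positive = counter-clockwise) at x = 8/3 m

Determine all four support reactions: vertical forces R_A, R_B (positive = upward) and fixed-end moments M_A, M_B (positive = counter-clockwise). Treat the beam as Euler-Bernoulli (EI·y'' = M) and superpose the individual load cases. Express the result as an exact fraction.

R_A = -197/27 kN, M_A = -55/27 kN·m, R_B = -208/27 kN, M_B = 104/27 kN·m

Load 1 — point force P=5 kN at a=4/3 m (b=L-a=8/3):
  R_A = Pb²(3a+b)/L³ = 5·(8/3)²·(3·(4/3)+(8/3))/4³ = 100/27 kN
  M_A = Pab²/L² = 5·(4/3)·(8/3)²/4² = 80/27 kN·m
  R_B = Pa²(a+3b)/L³ = 5·(4/3)²·((4/3)+3·(8/3))/4³ = 35/27 kN
  M_B = -Pa²b/L² = -5·(4/3)²·(8/3)/4² = -40/27 kN·m
Load 2 — triangular load w₀=10 kN/m (0→w₀ over full span):
  R_A = 3w₀L/20 = 3·10·4/20 = 6 kN
  M_A = w₀L²/30 = 10·4²/30 = 16/3 kN·m
  R_B = 7w₀L/20 = 7·10·4/20 = 14 kN
  M_B = -w₀L²/20 = -10·4²/20 = -8 kN·m
Load 3 — uniform load w=-10 kN/m over full span:
  R_A = wL/2 = (-10)·4/2 = -20 kN
  M_A = wL²/12 = (-10)·4²/12 = -40/3 kN·m
  R_B = wL/2 = (-10)·4/2 = -20 kN
  M_B = -wL²/12 = -(-10)·4²/12 = 40/3 kN·m
Load 4 — applied couple M₀=9 kN·m at a=8/3 m (b=L-a=4/3):
  R_A = 6M₀ab/L³ = 6·9·(8/3)·(4/3)/4³ = 3 kN
  M_A = M₀b(2a-b)/L² = 9·(4/3)·(2·(8/3)-(4/3))/4² = 3 kN·m
  R_B = -6M₀ab/L³ = -6·9·(8/3)·(4/3)/4³ = -3 kN
  M_B = M₀a(2b-a)/L² = 9·(8/3)·(2·(4/3)-(8/3))/4² = 0 kN·m
Superposition: R_A = -197/27 kN, M_A = -55/27 kN·m, R_B = -208/27 kN, M_B = 104/27 kN·m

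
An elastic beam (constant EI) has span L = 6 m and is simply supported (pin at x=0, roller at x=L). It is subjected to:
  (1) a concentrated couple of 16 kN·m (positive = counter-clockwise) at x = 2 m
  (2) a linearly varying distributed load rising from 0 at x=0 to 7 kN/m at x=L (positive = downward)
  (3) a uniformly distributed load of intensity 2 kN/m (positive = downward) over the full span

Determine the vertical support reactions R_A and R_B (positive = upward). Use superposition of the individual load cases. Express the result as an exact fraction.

R_A = 47/3 kN, R_B = 52/3 kN

Load 1 — applied couple M₀=16 kN·m at a=2 m (b=L-a=4):
  R_A = M₀/L = 16/6 = 8/3 kN
  R_B = -M₀/L = -16/6 = -8/3 kN
Load 2 — triangular load w₀=7 kN/m (0→w₀ over full span):
  R_A = w₀L/6 = 7·6/6 = 7 kN
  R_B = w₀L/3 = 7·6/3 = 14 kN
Load 3 — uniform load w=2 kN/m over full span:
  R_A = wL/2 = 2·6/2 = 6 kN
  R_B = wL/2 = 2·6/2 = 6 kN
Superposition: R_A = 47/3 kN, R_B = 52/3 kN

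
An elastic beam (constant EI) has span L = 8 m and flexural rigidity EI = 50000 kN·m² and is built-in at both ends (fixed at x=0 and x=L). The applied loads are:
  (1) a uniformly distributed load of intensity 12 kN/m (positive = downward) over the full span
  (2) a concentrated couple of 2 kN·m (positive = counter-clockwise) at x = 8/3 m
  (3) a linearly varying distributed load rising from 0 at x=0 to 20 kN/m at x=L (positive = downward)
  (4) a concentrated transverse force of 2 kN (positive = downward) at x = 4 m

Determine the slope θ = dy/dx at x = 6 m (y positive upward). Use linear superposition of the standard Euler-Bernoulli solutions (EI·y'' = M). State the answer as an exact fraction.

Load 1 — uniform load w=12 kN/m over full span:
  θ_1 = -wx(L-x)(L-2x)/(12EI) = -12·6·(8-6)·(8-2·6)/(12·50000) = 3/3125 rad
Load 2 — applied couple M₀=2 kN·m at a=8/3 m (b=L-a=16/3):
  θ_2 = (R_Ax²/2 - M_Ax - M₀(x-a))/EI  [x>a] with R_A=1/3, M_A=0 = ((1/3)·6²/2 - 0·6 - 2·(6-(8/3)))/50000 = -1/75000 rad
Load 3 — triangular load w₀=20 kN/m (0→w₀ over full span):
  θ_3 = -w₀(2x(L-x)(L-2x)(x+2L)+x²(L-x)²)/(120LEI) = -20·(2·6·(8-6)·(8-2·6)·(6+2·8)+6²·(8-6)²)/(120·8·50000) = 41/50000 rad
Load 4 — point force P=2 kN at a=4 m (b=L-a=4):
  θ_4 = Pa²(L-x)(2bL-(3b+a)(L-x))/(2L³EI)  [x>a] = 2·4²·(8-6)·(2·4·8-(3·4+4)·(8-6))/(2·8³·50000) = 1/25000 rad
Superposition: θ = Σ θ_i = 271/150000 rad ≈ 0.001807 rad

θ(6) = 271/150000 rad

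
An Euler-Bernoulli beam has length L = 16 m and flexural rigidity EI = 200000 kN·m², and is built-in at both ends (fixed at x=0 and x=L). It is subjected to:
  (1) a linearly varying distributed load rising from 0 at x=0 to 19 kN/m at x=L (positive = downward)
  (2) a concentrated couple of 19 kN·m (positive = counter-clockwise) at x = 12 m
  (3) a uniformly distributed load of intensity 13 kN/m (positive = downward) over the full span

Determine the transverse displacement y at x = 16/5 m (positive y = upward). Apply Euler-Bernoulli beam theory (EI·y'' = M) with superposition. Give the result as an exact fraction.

Load 1 — triangular load w₀=19 kN/m (0→w₀ over full span):
  y_1 = -w₀x²(L-x)²(x+2L)/(120LEI) = -19·(16/5)²·(16-(16/5))²·((16/5)+2·16)/(120·16·200000) = -428032/146484375 m
Load 2 — applied couple M₀=19 kN·m at a=12 m (b=L-a=4):
  y_2 = (R_Ax³/6 - M_Ax²/2)/EI  [x≤a] with R_A=171/128, M_A=95/16 = ((171/128)·(16/5)³/6 - (95/16)·(16/5)²/2)/200000 = -361/3125000 m
Load 3 — uniform load w=13 kN/m over full span:
  y_3 = -wx²(L-x)²/(24EI) = -13·(16/5)²·(16-(16/5))²/(24·200000) = -26624/5859375 m
Superposition: y = Σ y_i = -2961477/390625000 m ≈ -0.007581 m

y(16/5) = -2961477/390625000 m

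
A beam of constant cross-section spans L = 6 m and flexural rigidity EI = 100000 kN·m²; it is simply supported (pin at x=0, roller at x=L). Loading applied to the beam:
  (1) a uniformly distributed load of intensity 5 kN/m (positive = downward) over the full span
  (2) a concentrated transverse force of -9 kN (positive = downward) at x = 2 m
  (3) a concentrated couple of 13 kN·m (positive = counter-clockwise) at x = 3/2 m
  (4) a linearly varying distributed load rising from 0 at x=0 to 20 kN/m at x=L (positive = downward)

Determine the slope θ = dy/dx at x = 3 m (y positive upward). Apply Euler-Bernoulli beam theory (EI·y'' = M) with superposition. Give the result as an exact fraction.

Load 1 — uniform load w=5 kN/m over full span:
  θ_1 = -w(L³-6Lx²+4x³)/(24EI) = -5·(6³-6·6·3²+4·3³)/(24·100000) = 0 rad
Load 2 — point force P=-9 kN at a=2 m (b=L-a=4):
  θ_2 = -Pa(2L²-6Lx+3x²+a²)/(6LEI)  [x>a] = -(-9)·2·(2·6²-6·6·3+3·3²+2²)/(6·6·100000) = -1/40000 rad
Load 3 — applied couple M₀=13 kN·m at a=3/2 m (b=L-a=9/2):
  θ_3 = (M₀x²/(2L)-M₀(x-a)+C₁)/EI  [x>a] with C₁=M₀(3b²-L²)/(6L)=143/16 = (13·3²/(2·6)-13·(3-(3/2))+(143/16))/100000 = -13/1600000 rad
Load 4 — triangular load w₀=20 kN/m (0→w₀ over full span):
  θ_4 = -w₀(7L⁴-30L²x²+15x⁴)/(360LEI) = -20·(7·6⁴-30·6²·3²+15·3⁴)/(360·6·100000) = -21/400000 rad
Superposition: θ = Σ θ_i = -137/1600000 rad ≈ -0.000086 rad

θ(3) = -137/1600000 rad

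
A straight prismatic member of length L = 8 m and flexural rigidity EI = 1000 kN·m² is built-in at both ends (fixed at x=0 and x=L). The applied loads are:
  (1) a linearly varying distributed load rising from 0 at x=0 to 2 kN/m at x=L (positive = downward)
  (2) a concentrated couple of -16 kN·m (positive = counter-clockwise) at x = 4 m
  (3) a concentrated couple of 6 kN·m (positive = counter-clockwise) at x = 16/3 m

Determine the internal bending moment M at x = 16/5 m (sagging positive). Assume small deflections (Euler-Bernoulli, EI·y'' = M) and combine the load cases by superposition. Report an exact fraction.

Load 1 — triangular load w₀=2 kN/m (0→w₀ over full span):
  M_1 = 3w₀Lx/20 - w₀L²/30 - w₀x³/(6L) = 3·2·8·(16/5)/20 - 2·8²/30 - 2·(16/5)³/(6·8) = 256/125 kN·m
Load 2 — applied couple M₀=-16 kN·m at a=4 m (b=L-a=4):
  M_2 = R_Ax - M_A  [x≤a] with R_A=-3, M_A=-4 = (-3)·(16/5) - (-4) = -28/5 kN·m
Load 3 — applied couple M₀=6 kN·m at a=16/3 m (b=L-a=8/3):
  M_3 = R_Ax - M_A  [x≤a] with R_A=1, M_A=2 = 1·(16/5) - 2 = 6/5 kN·m
Superposition: M = Σ M_i = -294/125 kN·m ≈ -2.352000 kN·m

M(16/5) = -294/125 kN·m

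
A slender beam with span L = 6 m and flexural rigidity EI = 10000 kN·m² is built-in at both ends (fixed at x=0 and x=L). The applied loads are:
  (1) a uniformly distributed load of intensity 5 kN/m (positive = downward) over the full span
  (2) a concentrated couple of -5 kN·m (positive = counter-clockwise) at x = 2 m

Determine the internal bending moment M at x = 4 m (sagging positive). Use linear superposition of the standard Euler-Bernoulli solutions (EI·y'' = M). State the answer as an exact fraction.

M(4) = 50/9 kN·m

Load 1 — uniform load w=5 kN/m over full span:
  M_1 = wLx/2 - wL²/12 - wx²/2 = 5·6·4/2 - 5·6²/12 - 5·4²/2 = 5 kN·m
Load 2 — applied couple M₀=-5 kN·m at a=2 m (b=L-a=4):
  M_2 = R_Ax - M_A - M₀  [x>a] with R_A=-10/9, M_A=0 = (-10/9)·4 - 0 - (-5) = 5/9 kN·m
Superposition: M = Σ M_i = 50/9 kN·m ≈ 5.555556 kN·m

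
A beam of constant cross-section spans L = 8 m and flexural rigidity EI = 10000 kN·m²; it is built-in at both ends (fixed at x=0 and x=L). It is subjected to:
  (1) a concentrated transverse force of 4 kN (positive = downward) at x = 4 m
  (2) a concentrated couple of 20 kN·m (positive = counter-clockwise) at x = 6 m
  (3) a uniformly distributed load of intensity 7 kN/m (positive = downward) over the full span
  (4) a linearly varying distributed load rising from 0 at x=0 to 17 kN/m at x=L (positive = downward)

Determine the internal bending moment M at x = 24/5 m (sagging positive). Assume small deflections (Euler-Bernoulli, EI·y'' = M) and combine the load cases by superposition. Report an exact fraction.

Load 1 — point force P=4 kN at a=4 m (b=L-a=4):
  M_1 = Pa²(a+3b)(L-x)/L³ - Pa²b/L²  [x>a] = 4·4²·(4+3·4)·(8-(24/5))/8³ - 4·4²·4/8² = 12/5 kN·m
Load 2 — applied couple M₀=20 kN·m at a=6 m (b=L-a=2):
  M_2 = R_Ax - M_A  [x≤a] with R_A=45/16, M_A=25/4 = (45/16)·(24/5) - (25/4) = 29/4 kN·m
Load 3 — uniform load w=7 kN/m over full span:
  M_3 = wLx/2 - wL²/12 - wx²/2 = 7·8·(24/5)/2 - 7·8²/12 - 7·(24/5)²/2 = 1232/75 kN·m
Load 4 — triangular load w₀=17 kN/m (0→w₀ over full span):
  M_4 = 3w₀Lx/20 - w₀L²/30 - w₀x³/(6L) = 3·17·8·(24/5)/20 - 17·8²/30 - 17·(24/5)³/(6·8) = 8432/375 kN·m
Superposition: M = Σ M_i = 24281/500 kN·m ≈ 48.562000 kN·m

M(24/5) = 24281/500 kN·m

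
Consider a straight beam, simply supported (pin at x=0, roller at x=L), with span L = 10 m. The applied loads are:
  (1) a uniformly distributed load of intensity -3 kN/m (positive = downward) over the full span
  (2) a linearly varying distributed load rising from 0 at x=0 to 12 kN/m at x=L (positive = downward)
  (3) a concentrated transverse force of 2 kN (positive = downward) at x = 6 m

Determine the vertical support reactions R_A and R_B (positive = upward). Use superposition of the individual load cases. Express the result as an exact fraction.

Load 1 — uniform load w=-3 kN/m over full span:
  R_A = wL/2 = (-3)·10/2 = -15 kN
  R_B = wL/2 = (-3)·10/2 = -15 kN
Load 2 — triangular load w₀=12 kN/m (0→w₀ over full span):
  R_A = w₀L/6 = 12·10/6 = 20 kN
  R_B = w₀L/3 = 12·10/3 = 40 kN
Load 3 — point force P=2 kN at a=6 m (b=L-a=4):
  R_A = Pb/L = 2·4/10 = 4/5 kN
  R_B = Pa/L = 2·6/10 = 6/5 kN
Superposition: R_A = 29/5 kN, R_B = 131/5 kN

R_A = 29/5 kN, R_B = 131/5 kN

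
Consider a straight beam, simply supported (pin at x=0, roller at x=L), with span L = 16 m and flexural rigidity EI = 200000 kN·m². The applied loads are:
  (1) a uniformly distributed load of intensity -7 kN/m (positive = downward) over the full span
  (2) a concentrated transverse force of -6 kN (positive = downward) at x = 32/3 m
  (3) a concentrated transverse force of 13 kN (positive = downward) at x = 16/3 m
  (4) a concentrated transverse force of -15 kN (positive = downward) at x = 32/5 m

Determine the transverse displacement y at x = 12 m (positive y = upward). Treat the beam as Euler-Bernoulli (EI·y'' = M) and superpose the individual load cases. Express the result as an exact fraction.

Load 1 — uniform load w=-7 kN/m over full span:
  y_1 = -wx(L³-2Lx²+x³)/(24EI) = -(-7)·12·(16³-2·16·12²+12³)/(24·200000) = 133/6250 m
Load 2 — point force P=-6 kN at a=32/3 m (b=L-a=16/3):
  y_2 = -Pa(L-x)(2Lx-a²-x²)/(6LEI)  [x>a] = -(-6)·(32/3)·(16-12)·(2·16·12-(32/3)²-12²)/(6·16·200000) = 142/84375 m
Load 3 — point force P=13 kN at a=16/3 m (b=L-a=32/3):
  y_3 = -Pa(L-x)(2Lx-a²-x²)/(6LEI)  [x>a] = -13·(16/3)·(16-12)·(2·16·12-(16/3)²-12²)/(6·16·200000) = -1547/506250 m
Load 4 — point force P=-15 kN at a=32/5 m (b=L-a=48/5):
  y_4 = -Pa(L-x)(2Lx-a²-x²)/(6LEI)  [x>a] = -(-15)·(32/5)·(16-12)·(2·16·12-(32/5)²-12²)/(6·16·200000) = 311/78125 m
Superposition: y = Σ y_i = 151166/6328125 m ≈ 0.023888 m

y(12) = 151166/6328125 m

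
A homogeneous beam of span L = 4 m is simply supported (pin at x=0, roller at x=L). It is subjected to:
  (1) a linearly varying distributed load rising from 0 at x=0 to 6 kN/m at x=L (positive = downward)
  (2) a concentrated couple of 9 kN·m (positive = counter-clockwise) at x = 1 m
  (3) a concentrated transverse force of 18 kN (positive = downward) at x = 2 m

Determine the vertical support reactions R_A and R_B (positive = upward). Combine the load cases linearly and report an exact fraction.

Load 1 — triangular load w₀=6 kN/m (0→w₀ over full span):
  R_A = w₀L/6 = 6·4/6 = 4 kN
  R_B = w₀L/3 = 6·4/3 = 8 kN
Load 2 — applied couple M₀=9 kN·m at a=1 m (b=L-a=3):
  R_A = M₀/L = 9/4 kN
  R_B = -M₀/L = -9/4 kN
Load 3 — point force P=18 kN at a=2 m (b=L-a=2):
  R_A = Pb/L = 18·2/4 = 9 kN
  R_B = Pa/L = 18·2/4 = 9 kN
Superposition: R_A = 61/4 kN, R_B = 59/4 kN

R_A = 61/4 kN, R_B = 59/4 kN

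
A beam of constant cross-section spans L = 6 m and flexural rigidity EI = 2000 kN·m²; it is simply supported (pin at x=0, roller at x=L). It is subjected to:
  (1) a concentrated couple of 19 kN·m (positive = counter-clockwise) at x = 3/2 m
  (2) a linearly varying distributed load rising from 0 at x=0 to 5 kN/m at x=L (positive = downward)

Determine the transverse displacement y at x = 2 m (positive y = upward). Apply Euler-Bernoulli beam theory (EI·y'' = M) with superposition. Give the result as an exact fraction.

y(2) = -91/24000 m

Load 1 — applied couple M₀=19 kN·m at a=3/2 m (b=L-a=9/2):
  y_1 = (M₀x³/(6L)-M₀(x-a)²/2+C₁x)/EI  [x>a] with C₁=M₀(3b²-L²)/(6L)=209/16 = (19·2³/(6·6)-19·(2-(3/2))²/2+(209/16)·2)/2000 = 1007/72000 m
Load 2 — triangular load w₀=5 kN/m (0→w₀ over full span):
  y_2 = -w₀x(7L⁴-10L²x²+3x⁴)/(360LEI) = -5·2·(7·6⁴-10·6²·2²+3·2⁴)/(360·6·2000) = -4/225 m
Superposition: y = Σ y_i = -91/24000 m ≈ -0.003792 m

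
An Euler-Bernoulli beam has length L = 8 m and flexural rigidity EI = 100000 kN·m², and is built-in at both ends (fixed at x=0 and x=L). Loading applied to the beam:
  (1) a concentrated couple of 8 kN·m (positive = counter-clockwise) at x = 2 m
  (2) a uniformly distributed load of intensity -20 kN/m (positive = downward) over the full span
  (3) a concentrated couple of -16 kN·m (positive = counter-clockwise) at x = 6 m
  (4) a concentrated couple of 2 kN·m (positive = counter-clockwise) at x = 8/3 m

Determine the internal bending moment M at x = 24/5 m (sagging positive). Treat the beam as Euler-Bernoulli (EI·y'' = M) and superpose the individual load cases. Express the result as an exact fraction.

Load 1 — applied couple M₀=8 kN·m at a=2 m (b=L-a=6):
  M_1 = R_Ax - M_A - M₀  [x>a] with R_A=9/8, M_A=-3/2 = (9/8)·(24/5) - (-3/2) - 8 = -11/10 kN·m
Load 2 — uniform load w=-20 kN/m over full span:
  M_2 = wLx/2 - wL²/12 - wx²/2 = (-20)·8·(24/5)/2 - (-20)·8²/12 - (-20)·(24/5)²/2 = -704/15 kN·m
Load 3 — applied couple M₀=-16 kN·m at a=6 m (b=L-a=2):
  M_3 = R_Ax - M_A  [x≤a] with R_A=-9/4, M_A=-5 = (-9/4)·(24/5) - (-5) = -29/5 kN·m
Load 4 — applied couple M₀=2 kN·m at a=8/3 m (b=L-a=16/3):
  M_4 = R_Ax - M_A - M₀  [x>a] with R_A=1/3, M_A=0 = (1/3)·(24/5) - 0 - 2 = -2/5 kN·m
Superposition: M = Σ M_i = -1627/30 kN·m ≈ -54.233333 kN·m

M(24/5) = -1627/30 kN·m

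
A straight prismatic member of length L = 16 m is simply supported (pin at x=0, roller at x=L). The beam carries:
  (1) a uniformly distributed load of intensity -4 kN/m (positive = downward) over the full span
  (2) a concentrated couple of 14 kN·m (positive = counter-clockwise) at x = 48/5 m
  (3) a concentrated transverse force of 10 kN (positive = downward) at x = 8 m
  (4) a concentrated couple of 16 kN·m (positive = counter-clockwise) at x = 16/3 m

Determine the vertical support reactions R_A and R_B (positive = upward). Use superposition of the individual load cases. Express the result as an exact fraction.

R_A = -201/8 kN, R_B = -231/8 kN

Load 1 — uniform load w=-4 kN/m over full span:
  R_A = wL/2 = (-4)·16/2 = -32 kN
  R_B = wL/2 = (-4)·16/2 = -32 kN
Load 2 — applied couple M₀=14 kN·m at a=48/5 m (b=L-a=32/5):
  R_A = M₀/L = 14/16 = 7/8 kN
  R_B = -M₀/L = -14/16 = -7/8 kN
Load 3 — point force P=10 kN at a=8 m (b=L-a=8):
  R_A = Pb/L = 10·8/16 = 5 kN
  R_B = Pa/L = 10·8/16 = 5 kN
Load 4 — applied couple M₀=16 kN·m at a=16/3 m (b=L-a=32/3):
  R_A = M₀/L = 16/16 = 1 kN
  R_B = -M₀/L = -16/16 = -1 kN
Superposition: R_A = -201/8 kN, R_B = -231/8 kN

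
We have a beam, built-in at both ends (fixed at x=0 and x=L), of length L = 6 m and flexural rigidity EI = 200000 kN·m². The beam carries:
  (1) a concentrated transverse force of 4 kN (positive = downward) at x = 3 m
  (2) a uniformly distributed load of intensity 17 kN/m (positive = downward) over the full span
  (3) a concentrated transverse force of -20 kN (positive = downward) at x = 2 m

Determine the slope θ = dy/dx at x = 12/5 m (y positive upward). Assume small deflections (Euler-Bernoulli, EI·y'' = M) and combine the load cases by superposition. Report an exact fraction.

Load 1 — point force P=4 kN at a=3 m (b=L-a=3):
  θ_1 = -Pb²x(2aL-(3a+b)x)/(2L³EI)  [x≤a] = -4·3²·(12/5)·(2·3·6-(3·3+3)·(12/5))/(2·6³·200000) = -9/1250000 rad
Load 2 — uniform load w=17 kN/m over full span:
  θ_2 = -wx(L-x)(L-2x)/(12EI) = -17·(12/5)·(6-(12/5))·(6-2·(12/5))/(12·200000) = -459/6250000 rad
Load 3 — point force P=-20 kN at a=2 m (b=L-a=4):
  θ_3 = Pa²(L-x)(2bL-(3b+a)(L-x))/(2L³EI)  [x>a] = (-20)·2²·(6-(12/5))·(2·4·6-(3·4+2)·(6-(12/5)))/(2·6³·200000) = 1/125000 rad
Superposition: θ = Σ θ_i = -227/3125000 rad ≈ -0.000073 rad

θ(12/5) = -227/3125000 rad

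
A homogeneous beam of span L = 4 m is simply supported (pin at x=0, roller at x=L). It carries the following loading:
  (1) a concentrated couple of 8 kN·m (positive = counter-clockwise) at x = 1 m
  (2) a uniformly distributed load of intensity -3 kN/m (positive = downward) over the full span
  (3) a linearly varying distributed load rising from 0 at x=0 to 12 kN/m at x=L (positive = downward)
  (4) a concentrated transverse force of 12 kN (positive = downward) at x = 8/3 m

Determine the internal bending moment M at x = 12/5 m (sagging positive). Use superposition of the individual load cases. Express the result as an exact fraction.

Load 1 — applied couple M₀=8 kN·m at a=1 m (b=L-a=3):
  M_1 = M₀x/L - M₀  [x>a] = 8·(12/5)/4 - 8 = -16/5 kN·m
Load 2 — uniform load w=-3 kN/m over full span:
  M_2 = wx(L-x)/2 = (-3)·(12/5)·(4-(12/5))/2 = -144/25 kN·m
Load 3 — triangular load w₀=12 kN/m (0→w₀ over full span):
  M_3 = w₀Lx/6 - w₀x³/(6L) = 12·4·(12/5)/6 - 12·(12/5)³/(6·4) = 1536/125 kN·m
Load 4 — point force P=12 kN at a=8/3 m (b=L-a=4/3):
  M_4 = Pbx/L  [x≤a] = 12·(4/3)·(12/5)/4 = 48/5 kN·m
Superposition: M = Σ M_i = 1616/125 kN·m ≈ 12.928000 kN·m

M(12/5) = 1616/125 kN·m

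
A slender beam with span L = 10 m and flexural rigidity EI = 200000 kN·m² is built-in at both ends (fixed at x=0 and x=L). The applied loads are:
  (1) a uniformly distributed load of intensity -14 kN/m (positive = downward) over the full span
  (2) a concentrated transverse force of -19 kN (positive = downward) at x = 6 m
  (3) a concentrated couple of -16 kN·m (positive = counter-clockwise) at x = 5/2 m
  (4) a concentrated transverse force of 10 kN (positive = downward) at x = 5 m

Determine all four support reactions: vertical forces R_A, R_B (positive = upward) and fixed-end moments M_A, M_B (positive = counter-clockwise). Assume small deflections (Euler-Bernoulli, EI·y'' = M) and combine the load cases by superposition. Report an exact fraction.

R_A = -9186/125 kN, M_A = -17911/150 kN·m, R_B = -9439/125 kN, M_B = 18979/150 kN·m

Load 1 — uniform load w=-14 kN/m over full span:
  R_A = wL/2 = (-14)·10/2 = -70 kN
  M_A = wL²/12 = (-14)·10²/12 = -350/3 kN·m
  R_B = wL/2 = (-14)·10/2 = -70 kN
  M_B = -wL²/12 = -(-14)·10²/12 = 350/3 kN·m
Load 2 — point force P=-19 kN at a=6 m (b=L-a=4):
  R_A = Pb²(3a+b)/L³ = (-19)·4²·(3·6+4)/10³ = -836/125 kN
  M_A = Pab²/L² = (-19)·6·4²/10² = -456/25 kN·m
  R_B = Pa²(a+3b)/L³ = (-19)·6²·(6+3·4)/10³ = -1539/125 kN
  M_B = -Pa²b/L² = -(-19)·6²·4/10² = 684/25 kN·m
Load 3 — applied couple M₀=-16 kN·m at a=5/2 m (b=L-a=15/2):
  R_A = 6M₀ab/L³ = 6·(-16)·(5/2)·(15/2)/10³ = -9/5 kN
  M_A = M₀b(2a-b)/L² = (-16)·(15/2)·(2·(5/2)-(15/2))/10² = 3 kN·m
  R_B = -6M₀ab/L³ = -6·(-16)·(5/2)·(15/2)/10³ = 9/5 kN
  M_B = M₀a(2b-a)/L² = (-16)·(5/2)·(2·(15/2)-(5/2))/10² = -5 kN·m
Load 4 — point force P=10 kN at a=5 m (b=L-a=5):
  R_A = Pb²(3a+b)/L³ = 10·5²·(3·5+5)/10³ = 5 kN
  M_A = Pab²/L² = 10·5·5²/10² = 25/2 kN·m
  R_B = Pa²(a+3b)/L³ = 10·5²·(5+3·5)/10³ = 5 kN
  M_B = -Pa²b/L² = -10·5²·5/10² = -25/2 kN·m
Superposition: R_A = -9186/125 kN, M_A = -17911/150 kN·m, R_B = -9439/125 kN, M_B = 18979/150 kN·m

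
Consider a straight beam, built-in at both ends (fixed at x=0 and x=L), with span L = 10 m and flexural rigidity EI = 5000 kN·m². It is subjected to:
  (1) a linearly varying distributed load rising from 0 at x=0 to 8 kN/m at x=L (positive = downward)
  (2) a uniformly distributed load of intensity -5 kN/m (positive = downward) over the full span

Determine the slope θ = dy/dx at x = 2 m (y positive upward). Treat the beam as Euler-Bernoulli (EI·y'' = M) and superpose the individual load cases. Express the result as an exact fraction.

Load 1 — triangular load w₀=8 kN/m (0→w₀ over full span):
  θ_1 = -w₀(2x(L-x)(L-2x)(x+2L)+x²(L-x)²)/(120LEI) = -8·(2·2·(10-2)·(10-2·2)·(2+2·10)+2²·(10-2)²)/(120·10·5000) = -56/9375 rad
Load 2 — uniform load w=-5 kN/m over full span:
  θ_2 = -wx(L-x)(L-2x)/(12EI) = -(-5)·2·(10-2)·(10-2·2)/(12·5000) = 1/125 rad
Superposition: θ = Σ θ_i = 19/9375 rad ≈ 0.002027 rad

θ(2) = 19/9375 rad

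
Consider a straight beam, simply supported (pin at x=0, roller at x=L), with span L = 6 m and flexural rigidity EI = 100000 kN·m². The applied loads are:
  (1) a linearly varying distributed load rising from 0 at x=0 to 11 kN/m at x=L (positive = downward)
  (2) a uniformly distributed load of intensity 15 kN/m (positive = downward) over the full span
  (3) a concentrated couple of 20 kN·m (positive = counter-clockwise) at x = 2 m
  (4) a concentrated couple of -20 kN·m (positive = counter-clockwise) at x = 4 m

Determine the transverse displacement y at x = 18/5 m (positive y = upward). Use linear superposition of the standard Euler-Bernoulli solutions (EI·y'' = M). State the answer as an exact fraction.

Load 1 — triangular load w₀=11 kN/m (0→w₀ over full span):
  y_1 = -w₀x(7L⁴-10L²x²+3x⁴)/(360LEI) = -11·(18/5)·(7·6⁴-10·6²·(18/5)²+3·(18/5)⁴)/(360·6·100000) = -43956/48828125 m
Load 2 — uniform load w=15 kN/m over full span:
  y_2 = -wx(L³-2Lx²+x³)/(24EI) = -15·(18/5)·(6³-2·6·(18/5)²+(18/5)³)/(24·100000) = -7533/3125000 m
Load 3 — applied couple M₀=20 kN·m at a=2 m (b=L-a=4):
  y_3 = (M₀x³/(6L)-M₀(x-a)²/2+C₁x)/EI  [x>a] with C₁=M₀(3b²-L²)/(6L)=20/3 = (20·(18/5)³/(6·6)-20·((18/5)-2)²/2+(20/3)·(18/5))/100000 = 19/78125 m
Load 4 — applied couple M₀=-20 kN·m at a=4 m (b=L-a=2):
  y_4 = (M₀x³/(6L)+C₁x)/EI  [x≤a] with C₁=M₀(3b²-L²)/(6L)=40/3 = ((-20)·(18/5)³/(6·6)+(40/3)·(18/5))/100000 = 69/312500 m
Superposition: y = Σ y_i = -1112023/390625000 m ≈ -0.002847 m

y(18/5) = -1112023/390625000 m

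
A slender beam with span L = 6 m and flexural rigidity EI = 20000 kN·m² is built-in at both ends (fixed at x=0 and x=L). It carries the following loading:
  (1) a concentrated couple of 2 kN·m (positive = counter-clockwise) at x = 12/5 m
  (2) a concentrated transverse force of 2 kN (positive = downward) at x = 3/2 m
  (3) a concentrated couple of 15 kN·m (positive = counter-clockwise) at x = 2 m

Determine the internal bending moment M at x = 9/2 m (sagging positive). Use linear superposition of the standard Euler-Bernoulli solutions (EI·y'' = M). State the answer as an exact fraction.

Load 1 — applied couple M₀=2 kN·m at a=12/5 m (b=L-a=18/5):
  M_1 = R_Ax - M_A - M₀  [x>a] with R_A=12/25, M_A=6/25 = (12/25)·(9/2) - (6/25) - 2 = -2/25 kN·m
Load 2 — point force P=2 kN at a=3/2 m (b=L-a=9/2):
  M_2 = Pa²(a+3b)(L-x)/L³ - Pa²b/L²  [x>a] = 2·(3/2)²·((3/2)+3·(9/2))·(6-(9/2))/6³ - 2·(3/2)²·(9/2)/6² = -3/32 kN·m
Load 3 — applied couple M₀=15 kN·m at a=2 m (b=L-a=4):
  M_3 = R_Ax - M_A - M₀  [x>a] with R_A=10/3, M_A=0 = (10/3)·(9/2) - 0 - 15 = 0 kN·m
Superposition: M = Σ M_i = -139/800 kN·m ≈ -0.173750 kN·m

M(9/2) = -139/800 kN·m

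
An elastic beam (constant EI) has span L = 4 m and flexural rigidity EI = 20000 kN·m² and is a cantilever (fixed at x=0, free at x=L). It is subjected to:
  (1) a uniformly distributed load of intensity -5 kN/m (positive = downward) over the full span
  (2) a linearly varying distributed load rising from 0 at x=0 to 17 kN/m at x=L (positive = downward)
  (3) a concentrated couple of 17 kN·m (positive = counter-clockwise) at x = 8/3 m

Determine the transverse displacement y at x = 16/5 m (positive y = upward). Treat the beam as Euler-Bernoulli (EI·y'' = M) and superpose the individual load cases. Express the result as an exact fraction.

Load 1 — uniform load w=-5 kN/m over full span:
  y_1 = -wx²(x²-4Lx+6L²)/(24EI) = -(-5)·(16/5)²·((16/5)²-4·4·(16/5)+6·4²)/(24·20000) = 1376/234375 m
Load 2 — triangular load w₀=17 kN/m (0→w₀ over full span):
  y_2 = (w₀Lx³/12-w₀L²x²/6-w₀x⁵/(120L))/EI = (17·4·(16/5)³/12-17·4²·(16/5)²/6-17·(16/5)⁵/(120·4))/20000 = -425408/29296875 m
Load 3 — applied couple M₀=17 kN·m at a=8/3 m (b=L-a=4/3):
  y_3 = M₀a(2x-a)/(2EI)  [x>a] = 17·(8/3)·(2·(16/5)-(8/3))/(2·20000) = 119/28125 m
Superposition: y = Σ y_i = -388349/87890625 m ≈ -0.004419 m

y(16/5) = -388349/87890625 m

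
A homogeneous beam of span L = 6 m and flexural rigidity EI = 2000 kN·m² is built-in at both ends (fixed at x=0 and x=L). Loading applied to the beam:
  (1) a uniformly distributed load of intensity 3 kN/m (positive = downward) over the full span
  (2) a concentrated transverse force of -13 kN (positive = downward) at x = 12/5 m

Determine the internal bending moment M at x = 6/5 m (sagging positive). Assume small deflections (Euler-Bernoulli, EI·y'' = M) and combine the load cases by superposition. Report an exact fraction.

M(6/5) = 477/625 kN·m

Load 1 — uniform load w=3 kN/m over full span:
  M_1 = wLx/2 - wL²/12 - wx²/2 = 3·6·(6/5)/2 - 3·6²/12 - 3·(6/5)²/2 = -9/25 kN·m
Load 2 — point force P=-13 kN at a=12/5 m (b=L-a=18/5):
  M_2 = Pb²(3a+b)x/L³ - Pab²/L²  [x≤a] = (-13)·(18/5)²·(3·(12/5)+(18/5))·(6/5)/6³ - (-13)·(12/5)·(18/5)²/6² = 702/625 kN·m
Superposition: M = Σ M_i = 477/625 kN·m ≈ 0.763200 kN·m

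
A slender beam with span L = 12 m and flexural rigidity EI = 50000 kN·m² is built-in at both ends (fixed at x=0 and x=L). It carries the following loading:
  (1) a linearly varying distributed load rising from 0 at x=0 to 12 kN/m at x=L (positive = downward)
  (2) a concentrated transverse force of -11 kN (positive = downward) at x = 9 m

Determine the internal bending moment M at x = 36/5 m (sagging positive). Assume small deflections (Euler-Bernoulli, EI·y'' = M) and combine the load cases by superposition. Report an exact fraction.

Load 1 — triangular load w₀=12 kN/m (0→w₀ over full span):
  M_1 = 3w₀Lx/20 - w₀L²/30 - w₀x³/(6L) = 3·12·12·(36/5)/20 - 12·12²/30 - 12·(36/5)³/(6·12) = 4464/125 kN·m
Load 2 — point force P=-11 kN at a=9 m (b=L-a=3):
  M_2 = Pb²(3a+b)x/L³ - Pab²/L²  [x≤a] = (-11)·3²·(3·9+3)·(36/5)/12³ - (-11)·9·3²/12² = -99/16 kN·m
Superposition: M = Σ M_i = 59049/2000 kN·m ≈ 29.524500 kN·m

M(36/5) = 59049/2000 kN·m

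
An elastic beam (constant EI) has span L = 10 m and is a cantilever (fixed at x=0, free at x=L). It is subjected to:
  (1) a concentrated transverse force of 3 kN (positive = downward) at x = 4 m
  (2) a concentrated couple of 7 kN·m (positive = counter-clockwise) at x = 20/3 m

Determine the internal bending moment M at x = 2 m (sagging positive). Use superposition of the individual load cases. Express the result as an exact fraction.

Load 1 — point force P=3 kN at a=4 m (b=L-a=6):
  M_1 = -P(a-x)  [x≤a] = -3·(4-2) = -6 kN·m
Load 2 — applied couple M₀=7 kN·m at a=20/3 m (b=L-a=10/3):
  M_2 = M₀  [x≤a] = 7 = 7 kN·m
Superposition: M = Σ M_i = 1 kN·m ≈ 1.000000 kN·m

M(2) = 1 kN·m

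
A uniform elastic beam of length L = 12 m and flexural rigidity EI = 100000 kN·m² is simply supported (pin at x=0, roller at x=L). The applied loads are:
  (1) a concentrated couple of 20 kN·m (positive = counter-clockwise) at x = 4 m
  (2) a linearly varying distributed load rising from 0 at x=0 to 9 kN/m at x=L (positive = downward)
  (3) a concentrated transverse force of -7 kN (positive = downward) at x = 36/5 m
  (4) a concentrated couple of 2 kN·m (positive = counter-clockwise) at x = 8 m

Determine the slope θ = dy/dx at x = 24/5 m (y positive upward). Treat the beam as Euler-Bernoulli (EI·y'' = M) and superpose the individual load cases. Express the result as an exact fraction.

Load 1 — applied couple M₀=20 kN·m at a=4 m (b=L-a=8):
  θ_1 = (M₀x²/(2L)-M₀(x-a)+C₁)/EI  [x>a] with C₁=M₀(3b²-L²)/(6L)=40/3 = (20·(24/5)²/(2·12)-20·((24/5)-4)+(40/3))/100000 = 31/187500 rad
Load 2 — triangular load w₀=9 kN/m (0→w₀ over full span):
  θ_2 = -w₀(7L⁴-30L²x²+15x⁴)/(360LEI) = -9·(7·12⁴-30·12²·(24/5)²+15·(24/5)⁴)/(360·12·100000) = -8721/7812500 rad
Load 3 — point force P=-7 kN at a=36/5 m (b=L-a=24/5):
  θ_3 = -Pb(L²-b²-3x²)/(6LEI)  [x≤a] = -(-7)·(24/5)·(12²-(24/5)²-3·(24/5)²)/(6·12·100000) = 189/781250 rad
Load 4 — applied couple M₀=2 kN·m at a=8 m (b=L-a=4):
  θ_4 = (M₀x²/(2L)+C₁)/EI  [x≤a] with C₁=M₀(3b²-L²)/(6L)=-8/3 = (2·(24/5)²/(2·12)+(-8/3))/100000 = -7/937500 rad
Superposition: θ = Σ θ_i = -16793/23437500 rad ≈ -0.000717 rad

θ(24/5) = -16793/23437500 rad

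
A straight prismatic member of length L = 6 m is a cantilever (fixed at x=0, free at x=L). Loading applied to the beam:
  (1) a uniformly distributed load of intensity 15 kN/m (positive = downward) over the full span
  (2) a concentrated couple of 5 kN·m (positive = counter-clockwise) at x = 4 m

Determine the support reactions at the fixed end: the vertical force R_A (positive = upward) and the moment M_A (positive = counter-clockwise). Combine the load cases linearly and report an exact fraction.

Load 1 — uniform load w=15 kN/m over full span:
  R_A = wL = 15·6 = 90 kN
  M_A = wL²/2 = 15·6²/2 = 270 kN·m
Load 2 — applied couple M₀=5 kN·m at a=4 m (b=L-a=2):
  R_A = 0 kN
  M_A = -M₀ = -5 kN·m
Superposition: R_A = 90 kN, M_A = 265 kN·m

R_A = 90 kN, M_A = 265 kN·m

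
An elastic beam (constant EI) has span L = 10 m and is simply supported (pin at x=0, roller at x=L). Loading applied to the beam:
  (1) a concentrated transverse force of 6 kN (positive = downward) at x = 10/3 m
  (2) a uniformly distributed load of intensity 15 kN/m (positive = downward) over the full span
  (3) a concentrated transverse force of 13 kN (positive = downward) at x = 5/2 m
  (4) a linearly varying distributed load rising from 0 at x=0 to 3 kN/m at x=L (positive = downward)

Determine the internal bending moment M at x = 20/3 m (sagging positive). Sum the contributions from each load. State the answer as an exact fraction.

M(20/3) = 10945/54 kN·m

Load 1 — point force P=6 kN at a=10/3 m (b=L-a=20/3):
  M_1 = Pa(L-x)/L  [x>a] = 6·(10/3)·(10-(20/3))/10 = 20/3 kN·m
Load 2 — uniform load w=15 kN/m over full span:
  M_2 = wx(L-x)/2 = 15·(20/3)·(10-(20/3))/2 = 500/3 kN·m
Load 3 — point force P=13 kN at a=5/2 m (b=L-a=15/2):
  M_3 = Pa(L-x)/L  [x>a] = 13·(5/2)·(10-(20/3))/10 = 65/6 kN·m
Load 4 — triangular load w₀=3 kN/m (0→w₀ over full span):
  M_4 = w₀Lx/6 - w₀x³/(6L) = 3·10·(20/3)/6 - 3·(20/3)³/(6·10) = 500/27 kN·m
Superposition: M = Σ M_i = 10945/54 kN·m ≈ 202.685185 kN·m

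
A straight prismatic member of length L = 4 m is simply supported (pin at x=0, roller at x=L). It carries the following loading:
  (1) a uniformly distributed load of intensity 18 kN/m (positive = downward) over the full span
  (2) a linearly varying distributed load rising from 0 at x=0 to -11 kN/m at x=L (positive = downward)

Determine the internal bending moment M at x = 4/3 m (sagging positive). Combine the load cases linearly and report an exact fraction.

M(4/3) = 1888/81 kN·m

Load 1 — uniform load w=18 kN/m over full span:
  M_1 = wx(L-x)/2 = 18·(4/3)·(4-(4/3))/2 = 32 kN·m
Load 2 — triangular load w₀=-11 kN/m (0→w₀ over full span):
  M_2 = w₀Lx/6 - w₀x³/(6L) = (-11)·4·(4/3)/6 - (-11)·(4/3)³/(6·4) = -704/81 kN·m
Superposition: M = Σ M_i = 1888/81 kN·m ≈ 23.308642 kN·m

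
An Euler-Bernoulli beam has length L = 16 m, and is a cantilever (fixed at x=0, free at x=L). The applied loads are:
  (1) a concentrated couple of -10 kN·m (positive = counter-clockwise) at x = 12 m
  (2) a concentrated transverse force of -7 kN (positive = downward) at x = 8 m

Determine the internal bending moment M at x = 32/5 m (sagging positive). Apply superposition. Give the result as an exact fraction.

Load 1 — applied couple M₀=-10 kN·m at a=12 m (b=L-a=4):
  M_1 = M₀  [x≤a] = (-10) = -10 kN·m
Load 2 — point force P=-7 kN at a=8 m (b=L-a=8):
  M_2 = -P(a-x)  [x≤a] = -(-7)·(8-(32/5)) = 56/5 kN·m
Superposition: M = Σ M_i = 6/5 kN·m ≈ 1.200000 kN·m

M(32/5) = 6/5 kN·m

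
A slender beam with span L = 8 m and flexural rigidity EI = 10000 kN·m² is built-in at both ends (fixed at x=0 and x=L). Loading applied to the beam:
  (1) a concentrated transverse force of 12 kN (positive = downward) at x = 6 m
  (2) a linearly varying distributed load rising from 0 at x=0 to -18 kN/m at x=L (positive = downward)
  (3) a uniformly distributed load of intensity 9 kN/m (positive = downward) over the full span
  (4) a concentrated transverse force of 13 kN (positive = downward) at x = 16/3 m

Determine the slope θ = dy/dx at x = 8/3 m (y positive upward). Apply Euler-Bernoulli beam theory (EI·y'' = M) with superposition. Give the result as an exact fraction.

Load 1 — point force P=12 kN at a=6 m (b=L-a=2):
  θ_1 = -Pb²x(2aL-(3a+b)x)/(2L³EI)  [x≤a] = -12·2²·(8/3)·(2·6·8-(3·6+2)·(8/3))/(2·8³·10000) = -1/1875 rad
Load 2 — triangular load w₀=-18 kN/m (0→w₀ over full span):
  θ_2 = -w₀(2x(L-x)(L-2x)(x+2L)+x²(L-x)²)/(120LEI) = -(-18)·(2·(8/3)·(8-(8/3))·(8-2·(8/3))·((8/3)+2·8)+(8/3)²·(8-(8/3))²)/(120·8·10000) = 256/84375 rad
Load 3 — uniform load w=9 kN/m over full span:
  θ_3 = -wx(L-x)(L-2x)/(12EI) = -9·(8/3)·(8-(8/3))·(8-2·(8/3))/(12·10000) = -16/5625 rad
Load 4 — point force P=13 kN at a=16/3 m (b=L-a=8/3):
  θ_4 = -Pb²x(2aL-(3a+b)x)/(2L³EI)  [x≤a] = -13·(8/3)²·(8/3)·(2·(16/3)·8-(3·(16/3)+(8/3))·(8/3))/(2·8³·10000) = -26/30375 rad
Superposition: θ = Σ θ_i = -911/759375 rad ≈ -0.001200 rad

θ(8/3) = -911/759375 rad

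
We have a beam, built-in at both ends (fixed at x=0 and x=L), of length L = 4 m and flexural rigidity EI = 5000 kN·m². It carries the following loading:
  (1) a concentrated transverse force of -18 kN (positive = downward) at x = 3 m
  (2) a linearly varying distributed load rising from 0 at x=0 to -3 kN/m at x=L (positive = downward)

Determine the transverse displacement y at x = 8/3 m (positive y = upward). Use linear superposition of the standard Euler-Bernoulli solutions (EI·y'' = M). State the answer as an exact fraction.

y(8/3) = 1201/1518750 m

Load 1 — point force P=-18 kN at a=3 m (b=L-a=1):
  y_1 = -Pb²x²(3aL-(3a+b)x)/(6L³EI)  [x≤a] = -(-18)·1²·(8/3)²·(3·3·4-(3·3+1)·(8/3))/(6·4³·5000) = 7/11250 m
Load 2 — triangular load w₀=-3 kN/m (0→w₀ over full span):
  y_2 = -w₀x²(L-x)²(x+2L)/(120LEI) = -(-3)·(8/3)²·(4-(8/3))²·((8/3)+2·4)/(120·4·5000) = 128/759375 m
Superposition: y = Σ y_i = 1201/1518750 m ≈ 0.000791 m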